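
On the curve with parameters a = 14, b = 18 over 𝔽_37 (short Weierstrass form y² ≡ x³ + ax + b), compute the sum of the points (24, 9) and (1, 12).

(24, 9) + (1, 12). λ = (12 - 9)/(1 - 24) ≡ 3/14 mod 37. 14⁻¹ ≡ 8 (mod 37), so λ ≡ 24.
  x = λ² - 24 - 1 = 576 - 25 ≡ 33; y = λ·(24 - 33) - 9 ≡ 34. → (33, 34)

(33, 34)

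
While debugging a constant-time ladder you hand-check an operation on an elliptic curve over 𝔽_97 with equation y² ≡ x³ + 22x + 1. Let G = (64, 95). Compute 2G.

(65, 24)

tangent at (64, 95): λ = (3·64² + 22)/(2·95) ≡ 88/93. 93⁻¹ ≡ 24 (mod 97), so λ ≡ 88·24 ≡ 75.
  x = λ² - 64 - 64 = 5625 - 128 ≡ 65; y = λ·(64 - 65) - 95 ≡ 24. → (65, 24)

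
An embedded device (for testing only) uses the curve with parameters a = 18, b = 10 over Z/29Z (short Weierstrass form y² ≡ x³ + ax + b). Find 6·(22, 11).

(23, 11)

Write Q = (22, 11).
Double-and-add on 6 = (110)₂. Start with Q = (22, 11) for the leading 1-bit.
double: tangent at (22, 11): λ = (3·22² + 18)/(2·11) ≡ 20/22. 22⁻¹ ≡ 4 (mod 29) since 22·4 = 88 ≡ 1, so λ ≡ 20·4 ≡ 22.
  x = λ² - 22 - 22 = 484 - 44 ≡ 5; y = λ·(22 - 5) - 11 ≡ 15. → (5, 15)
add Q: (5, 15) + (22, 11). λ = (11 - 15)/(22 - 5) ≡ 25/17 mod 29. 17⁻¹ ≡ 12 (mod 29), so λ ≡ 10.
  x = λ² - 5 - 22 = 100 - 27 ≡ 15; y = λ·(5 - 15) - 15 ≡ 1. → (15, 1)
double: tangent at (15, 1): λ = (3·15² + 18)/(2·1) ≡ 26/2. 2⁻¹ ≡ 15 (mod 29), so λ ≡ 26·15 ≡ 13.
  x = λ² - 15 - 15 = 169 - 30 ≡ 23; y = λ·(15 - 23) - 1 ≡ 11. → (23, 11)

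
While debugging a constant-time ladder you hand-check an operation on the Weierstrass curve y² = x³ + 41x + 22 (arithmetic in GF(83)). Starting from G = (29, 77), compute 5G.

Double-and-add on 5 = (101)₂. Start with G = (29, 77) for the leading 1-bit.
double: tangent at (29, 77): λ = (3·29² + 41)/(2·77) ≡ 74/71. 71⁻¹ ≡ 76 (mod 83), so λ ≡ 74·76 ≡ 63.
  x = λ² - 29 - 29 = 3969 - 58 ≡ 10; y = λ·(29 - 10) - 77 ≡ 41. → (10, 41)
double: tangent at (10, 41): λ = (3·10² + 41)/(2·41) ≡ 9/82. 82⁻¹ ≡ 82 (mod 83), so λ ≡ 9·82 ≡ 74.
  x = λ² - 10 - 10 = 5476 - 20 ≡ 61; y = λ·(10 - 61) - 41 ≡ 3. → (61, 3)
add G: (61, 3) + (29, 77). λ = (77 - 3)/(29 - 61) ≡ 74/51 mod 83. 51⁻¹ ≡ 70 (mod 83), so λ ≡ 34.
  x = λ² - 61 - 29 = 1156 - 90 ≡ 70; y = λ·(61 - 70) - 3 ≡ 23. → (70, 23)

(70, 23)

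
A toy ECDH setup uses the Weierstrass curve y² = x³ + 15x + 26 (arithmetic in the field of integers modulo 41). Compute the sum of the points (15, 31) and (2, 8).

(15, 31) + (2, 8). λ = (8 - 31)/(2 - 15) ≡ 18/28 mod 41. 28⁻¹ ≡ 22 (mod 41) since 28·22 = 616 ≡ 1, so λ ≡ 27.
  x = λ² - 15 - 2 = 729 - 17 ≡ 15; y = λ·(15 - 15) - 31 ≡ 10. → (15, 10)

(15, 10)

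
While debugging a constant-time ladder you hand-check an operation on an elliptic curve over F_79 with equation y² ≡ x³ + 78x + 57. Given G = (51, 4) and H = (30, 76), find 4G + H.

(33, 4)

First 4G:
Repeated addition: build up to 4G.
2G: tangent at (51, 4): λ = (3·51² + 78)/(2·4) ≡ 60/8. 8⁻¹ ≡ 10 (mod 79) since 8·10 = 80 ≡ 1, so λ ≡ 60·10 ≡ 47.
  x = λ² - 51 - 51 = 2209 - 102 ≡ 53; y = λ·(51 - 53) - 4 ≡ 60. → (53, 60)
3G: (53, 60) + (51, 4). λ = (4 - 60)/(51 - 53) ≡ 23/77 mod 79. 77⁻¹ ≡ 39 (mod 79) since 77·39 = 3003 ≡ 1, so λ ≡ 28.
  x = λ² - 53 - 51 = 784 - 104 ≡ 48; y = λ·(53 - 48) - 60 ≡ 1. → (48, 1)
4G: (48, 1) + (51, 4). λ = (4 - 1)/(51 - 48) ≡ 3/3 mod 79. 3⁻¹ ≡ 53 (mod 79) since 3·53 = 159 ≡ 1, so λ ≡ 1.
  x = λ² - 48 - 51 = 1 - 99 ≡ 60; y = λ·(48 - 60) - 1 ≡ 66. → (60, 66)
4G = (60, 66).
Finally 4G + H:
(60, 66) + (30, 76). λ = (76 - 66)/(30 - 60) ≡ 10/49 mod 79. 49⁻¹ ≡ 50 (mod 79), so λ ≡ 26.
  x = λ² - 60 - 30 = 676 - 90 ≡ 33; y = λ·(60 - 33) - 66 ≡ 4. → (33, 4)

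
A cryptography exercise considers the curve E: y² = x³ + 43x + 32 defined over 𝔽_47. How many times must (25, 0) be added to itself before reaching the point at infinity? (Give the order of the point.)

2

2P: (25, 0) + (25, 0): same x and y₁ ≡ -y₂, so the sum is the point at infinity.
2P = the point at infinity, so the order is 2.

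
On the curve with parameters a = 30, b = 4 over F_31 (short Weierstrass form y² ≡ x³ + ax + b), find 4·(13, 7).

(2, 17)

Write P = (13, 7).
Repeated addition: build up to 4P.
2P: tangent at (13, 7): λ = (3·13² + 30)/(2·7) ≡ 10/14. 14⁻¹ ≡ 20 (mod 31), so λ ≡ 10·20 ≡ 14.
  x = λ² - 13 - 13 = 196 - 26 ≡ 15; y = λ·(13 - 15) - 7 ≡ 27. → (15, 27)
3P: (15, 27) + (13, 7). λ = (7 - 27)/(13 - 15) ≡ 11/29 mod 31. 29⁻¹ ≡ 15 (mod 31), so λ ≡ 10.
  x = λ² - 15 - 13 = 100 - 28 ≡ 10; y = λ·(15 - 10) - 27 ≡ 23. → (10, 23)
4P: (10, 23) + (13, 7). λ = (7 - 23)/(13 - 10) ≡ 15/3 mod 31. 3⁻¹ ≡ 21 (mod 31) since 3·21 = 63 ≡ 1, so λ ≡ 5.
  x = λ² - 10 - 13 = 25 - 23 ≡ 2; y = λ·(10 - 2) - 23 ≡ 17. → (2, 17)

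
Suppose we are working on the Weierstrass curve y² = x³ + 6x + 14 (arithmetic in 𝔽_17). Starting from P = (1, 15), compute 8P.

Double-and-add on 8 = (1000)₂. Start with P = (1, 15) for the leading 1-bit.
double: tangent at (1, 15): λ = (3·1² + 6)/(2·15) ≡ 9/13. 13⁻¹ ≡ 4 (mod 17) since 13·4 = 52 ≡ 1, so λ ≡ 9·4 ≡ 2.
  x = λ² - 1 - 1 = 4 - 2 ≡ 2; y = λ·(1 - 2) - 15 ≡ 0. → (2, 0)
double: (2, 0) + (2, 0): same x and y₁ ≡ -y₂, so the sum is ∞.
double: ∞ + ∞ = ∞ (identity).

O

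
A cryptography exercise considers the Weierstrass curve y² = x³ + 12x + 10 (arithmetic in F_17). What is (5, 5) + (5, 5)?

tangent at (5, 5): λ = (3·5² + 12)/(2·5) ≡ 2/10. 10⁻¹ ≡ 12 (mod 17), so λ ≡ 2·12 ≡ 7.
  x = λ² - 5 - 5 = 49 - 10 ≡ 5; y = λ·(5 - 5) - 5 ≡ 12. → (5, 12)

(5, 12)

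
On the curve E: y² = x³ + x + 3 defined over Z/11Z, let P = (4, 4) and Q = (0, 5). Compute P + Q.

(4, 4) + (0, 5). λ = (5 - 4)/(0 - 4) ≡ 1/7 mod 11. 7⁻¹ ≡ 8 (mod 11), so λ ≡ 8.
  x = λ² - 4 - 0 = 64 - 4 ≡ 5; y = λ·(4 - 5) - 4 ≡ 10. → (5, 10)

(5, 10)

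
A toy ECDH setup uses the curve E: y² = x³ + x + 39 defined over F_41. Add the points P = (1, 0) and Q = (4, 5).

(1, 0) + (4, 5). λ = (5 - 0)/(4 - 1) ≡ 5/3 mod 41. 3⁻¹ ≡ 14 (mod 41), so λ ≡ 29.
  x = λ² - 1 - 4 = 841 - 5 ≡ 16; y = λ·(1 - 16) - 0 ≡ 16. → (16, 16)

(16, 16)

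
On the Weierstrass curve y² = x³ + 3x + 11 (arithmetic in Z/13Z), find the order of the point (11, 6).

12

2P: tangent at (11, 6): λ = (3·11² + 3)/(2·6) ≡ 2/12. 12⁻¹ ≡ 12 (mod 13), so λ ≡ 2·12 ≡ 11.
  x = λ² - 11 - 11 = 121 - 22 ≡ 8; y = λ·(11 - 8) - 6 ≡ 1. → (8, 1)
3P: (8, 1) + (11, 6). λ = (6 - 1)/(11 - 8) ≡ 5/3 mod 13. 3⁻¹ ≡ 9 (mod 13), so λ ≡ 6.
  x = λ² - 8 - 11 = 36 - 19 ≡ 4; y = λ·(8 - 4) - 1 ≡ 10. → (4, 10)
4P: (4, 10) + (11, 6). λ = (6 - 10)/(11 - 4) ≡ 9/7 mod 13. 7⁻¹ ≡ 2 (mod 13), so λ ≡ 5.
  x = λ² - 4 - 11 = 25 - 15 ≡ 10; y = λ·(4 - 10) - 10 ≡ 12. → (10, 12)
5P: (10, 12) + (11, 6). λ = (6 - 12)/(11 - 10) ≡ 7/1 mod 13. 1⁻¹ ≡ 1 (mod 13) since 1·1 = 1 ≡ 1, so λ ≡ 7.
  x = λ² - 10 - 11 = 49 - 21 ≡ 2; y = λ·(10 - 2) - 12 ≡ 5. → (2, 5)
6P: (2, 5) + (11, 6). λ = (6 - 5)/(11 - 2) ≡ 1/9 mod 13. 9⁻¹ ≡ 3 (mod 13) since 9·3 = 27 ≡ 1, so λ ≡ 3.
  x = λ² - 2 - 11 = 9 - 13 ≡ 9; y = λ·(2 - 9) - 5 ≡ 0. → (9, 0)
7P: (9, 0) + (11, 6). λ = (6 - 0)/(11 - 9) ≡ 6/2 mod 13. 2⁻¹ ≡ 7 (mod 13) since 2·7 = 14 ≡ 1, so λ ≡ 3.
  x = λ² - 9 - 11 = 9 - 20 ≡ 2; y = λ·(9 - 2) - 0 ≡ 8. → (2, 8)
8P: (2, 8) + (11, 6). λ = (6 - 8)/(11 - 2) ≡ 11/9 mod 13. 9⁻¹ ≡ 3 (mod 13), so λ ≡ 7.
  x = λ² - 2 - 11 = 49 - 13 ≡ 10; y = λ·(2 - 10) - 8 ≡ 1. → (10, 1)
9P: (10, 1) + (11, 6). λ = (6 - 1)/(11 - 10) ≡ 5/1 mod 13. 1⁻¹ ≡ 1 (mod 13), so λ ≡ 5.
  x = λ² - 10 - 11 = 25 - 21 ≡ 4; y = λ·(10 - 4) - 1 ≡ 3. → (4, 3)
10P: (4, 3) + (11, 6). λ = (6 - 3)/(11 - 4) ≡ 3/7 mod 13. 7⁻¹ ≡ 2 (mod 13) since 7·2 = 14 ≡ 1, so λ ≡ 6.
  x = λ² - 4 - 11 = 36 - 15 ≡ 8; y = λ·(4 - 8) - 3 ≡ 12. → (8, 12)
11P: (8, 12) + (11, 6). λ = (6 - 12)/(11 - 8) ≡ 7/3 mod 13. 3⁻¹ ≡ 9 (mod 13), so λ ≡ 11.
  x = λ² - 8 - 11 = 121 - 19 ≡ 11; y = λ·(8 - 11) - 12 ≡ 7. → (11, 7)
12P: (11, 7) + (11, 6): same x and y₁ ≡ -y₂, so the sum is 𝒪.
12P = 𝒪, so the order is 12.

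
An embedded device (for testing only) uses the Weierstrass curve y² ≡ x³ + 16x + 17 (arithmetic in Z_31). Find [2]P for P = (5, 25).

tangent at (5, 25): λ = (3·5² + 16)/(2·25) ≡ 29/19. 19⁻¹ ≡ 18 (mod 31) since 19·18 = 342 ≡ 1, so λ ≡ 29·18 ≡ 26.
  x = λ² - 5 - 5 = 676 - 10 ≡ 15; y = λ·(5 - 15) - 25 ≡ 25. → (15, 25)

(15, 25)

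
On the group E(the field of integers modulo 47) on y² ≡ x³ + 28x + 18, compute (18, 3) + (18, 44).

The two points share x = 18 and their y-coordinates satisfy 3 + 44 ≡ 0 (mod 47), so they are inverses. Their sum is 𝒪.

O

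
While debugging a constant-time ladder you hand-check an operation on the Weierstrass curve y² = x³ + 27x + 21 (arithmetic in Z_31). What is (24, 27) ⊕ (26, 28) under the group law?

(20, 6)

(24, 27) + (26, 28). λ = (28 - 27)/(26 - 24) ≡ 1/2 mod 31. 2⁻¹ ≡ 16 (mod 31) since 2·16 = 32 ≡ 1, so λ ≡ 16.
  x = λ² - 24 - 26 = 256 - 50 ≡ 20; y = λ·(24 - 20) - 27 ≡ 6. → (20, 6)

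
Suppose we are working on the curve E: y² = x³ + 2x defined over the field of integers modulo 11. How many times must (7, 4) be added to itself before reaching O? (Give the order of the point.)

6

2P: tangent at (7, 4): λ = (3·7² + 2)/(2·4) ≡ 6/8. 8⁻¹ ≡ 7 (mod 11), so λ ≡ 6·7 ≡ 9.
  x = λ² - 7 - 7 = 81 - 14 ≡ 1; y = λ·(7 - 1) - 4 ≡ 6. → (1, 6)
3P: (1, 6) + (7, 4). λ = (4 - 6)/(7 - 1) ≡ 9/6 mod 11. 6⁻¹ ≡ 2 (mod 11), so λ ≡ 7.
  x = λ² - 1 - 7 = 49 - 8 ≡ 8; y = λ·(1 - 8) - 6 ≡ 0. → (8, 0)
4P: (8, 0) + (7, 4). λ = (4 - 0)/(7 - 8) ≡ 4/10 mod 11. 10⁻¹ ≡ 10 (mod 11), so λ ≡ 7.
  x = λ² - 8 - 7 = 49 - 15 ≡ 1; y = λ·(8 - 1) - 0 ≡ 5. → (1, 5)
5P: (1, 5) + (7, 4). λ = (4 - 5)/(7 - 1) ≡ 10/6 mod 11. 6⁻¹ ≡ 2 (mod 11), so λ ≡ 9.
  x = λ² - 1 - 7 = 81 - 8 ≡ 7; y = λ·(1 - 7) - 5 ≡ 7. → (7, 7)
6P: (7, 7) + (7, 4): same x and y₁ ≡ -y₂, so the sum is O.
6P = O, so the order is 6.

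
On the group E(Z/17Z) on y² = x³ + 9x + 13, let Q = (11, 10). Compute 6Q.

(8, 11)

Repeated addition: build up to 6Q.
2Q: tangent at (11, 10): λ = (3·11² + 9)/(2·10) ≡ 15/3. 3⁻¹ ≡ 6 (mod 17), so λ ≡ 15·6 ≡ 5.
  x = λ² - 11 - 11 = 25 - 22 ≡ 3; y = λ·(11 - 3) - 10 ≡ 13. → (3, 13)
3Q: (3, 13) + (11, 10). λ = (10 - 13)/(11 - 3) ≡ 14/8 mod 17. 8⁻¹ ≡ 15 (mod 17), so λ ≡ 6.
  x = λ² - 3 - 11 = 36 - 14 ≡ 5; y = λ·(3 - 5) - 13 ≡ 9. → (5, 9)
4Q: (5, 9) + (11, 10). λ = (10 - 9)/(11 - 5) ≡ 1/6 mod 17. 6⁻¹ ≡ 3 (mod 17), so λ ≡ 3.
  x = λ² - 5 - 11 = 9 - 16 ≡ 10; y = λ·(5 - 10) - 9 ≡ 10. → (10, 10)
5Q: (10, 10) + (11, 10). λ = (10 - 10)/(11 - 10) ≡ 0/1 mod 17. 1⁻¹ ≡ 1 (mod 17), so λ ≡ 0.
  x = λ² - 10 - 11 = 0 - 21 ≡ 13; y = λ·(10 - 13) - 10 ≡ 7. → (13, 7)
6Q: (13, 7) + (11, 10). λ = (10 - 7)/(11 - 13) ≡ 3/15 mod 17. 15⁻¹ ≡ 8 (mod 17), so λ ≡ 7.
  x = λ² - 13 - 11 = 49 - 24 ≡ 8; y = λ·(13 - 8) - 7 ≡ 11. → (8, 11)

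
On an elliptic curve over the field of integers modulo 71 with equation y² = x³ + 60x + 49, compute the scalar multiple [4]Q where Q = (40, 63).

Repeated addition: build up to 4Q.
2Q: tangent at (40, 63): λ = (3·40² + 60)/(2·63) ≡ 32/55. 55⁻¹ ≡ 31 (mod 71), so λ ≡ 32·31 ≡ 69.
  x = λ² - 40 - 40 = 4761 - 80 ≡ 66; y = λ·(40 - 66) - 63 ≡ 60. → (66, 60)
3Q: (66, 60) + (40, 63). λ = (63 - 60)/(40 - 66) ≡ 3/45 mod 71. 45⁻¹ ≡ 30 (mod 71), so λ ≡ 19.
  x = λ² - 66 - 40 = 361 - 106 ≡ 42; y = λ·(66 - 42) - 60 ≡ 41. → (42, 41)
4Q: (42, 41) + (40, 63). λ = (63 - 41)/(40 - 42) ≡ 22/69 mod 71. 69⁻¹ ≡ 35 (mod 71) since 69·35 = 2415 ≡ 1, so λ ≡ 60.
  x = λ² - 42 - 40 = 3600 - 82 ≡ 39; y = λ·(42 - 39) - 41 ≡ 68. → (39, 68)

(39, 68)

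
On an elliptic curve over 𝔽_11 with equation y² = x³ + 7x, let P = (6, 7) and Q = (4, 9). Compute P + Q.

(6, 7) + (4, 9). λ = (9 - 7)/(4 - 6) ≡ 2/9 mod 11. 9⁻¹ ≡ 5 (mod 11) since 9·5 = 45 ≡ 1, so λ ≡ 10.
  x = λ² - 6 - 4 = 100 - 10 ≡ 2; y = λ·(6 - 2) - 7 ≡ 0. → (2, 0)

(2, 0)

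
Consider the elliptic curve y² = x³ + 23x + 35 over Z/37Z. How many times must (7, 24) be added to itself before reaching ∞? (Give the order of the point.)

2P: tangent at (7, 24): λ = (3·7² + 23)/(2·24) ≡ 22/11. 11⁻¹ ≡ 27 (mod 37) since 11·27 = 297 ≡ 1, so λ ≡ 22·27 ≡ 2.
  x = λ² - 7 - 7 = 4 - 14 ≡ 27; y = λ·(7 - 27) - 24 ≡ 10. → (27, 10)
3P: (27, 10) + (7, 24). λ = (24 - 10)/(7 - 27) ≡ 14/17 mod 37. 17⁻¹ ≡ 24 (mod 37), so λ ≡ 3.
  x = λ² - 27 - 7 = 9 - 34 ≡ 12; y = λ·(27 - 12) - 10 ≡ 35. → (12, 35)
4P: (12, 35) + (7, 24). λ = (24 - 35)/(7 - 12) ≡ 26/32 mod 37. 32⁻¹ ≡ 22 (mod 37) since 32·22 = 704 ≡ 1, so λ ≡ 17.
  x = λ² - 12 - 7 = 289 - 19 ≡ 11; y = λ·(12 - 11) - 35 ≡ 19. → (11, 19)
5P: (11, 19) + (7, 24). λ = (24 - 19)/(7 - 11) ≡ 5/33 mod 37. 33⁻¹ ≡ 9 (mod 37) since 33·9 = 297 ≡ 1, so λ ≡ 8.
  x = λ² - 11 - 7 = 64 - 18 ≡ 9; y = λ·(11 - 9) - 19 ≡ 34. → (9, 34)
6P: (9, 34) + (7, 24). λ = (24 - 34)/(7 - 9) ≡ 27/35 mod 37. 35⁻¹ ≡ 18 (mod 37) since 35·18 = 630 ≡ 1, so λ ≡ 5.
  x = λ² - 9 - 7 = 25 - 16 ≡ 9; y = λ·(9 - 9) - 34 ≡ 3. → (9, 3)
7P: (9, 3) + (7, 24). λ = (24 - 3)/(7 - 9) ≡ 21/35 mod 37. 35⁻¹ ≡ 18 (mod 37), so λ ≡ 8.
  x = λ² - 9 - 7 = 64 - 16 ≡ 11; y = λ·(9 - 11) - 3 ≡ 18. → (11, 18)
8P: (11, 18) + (7, 24). λ = (24 - 18)/(7 - 11) ≡ 6/33 mod 37. 33⁻¹ ≡ 9 (mod 37) since 33·9 = 297 ≡ 1, so λ ≡ 17.
  x = λ² - 11 - 7 = 289 - 18 ≡ 12; y = λ·(11 - 12) - 18 ≡ 2. → (12, 2)
9P: (12, 2) + (7, 24). λ = (24 - 2)/(7 - 12) ≡ 22/32 mod 37. 32⁻¹ ≡ 22 (mod 37) since 32·22 = 704 ≡ 1, so λ ≡ 3.
  x = λ² - 12 - 7 = 9 - 19 ≡ 27; y = λ·(12 - 27) - 2 ≡ 27. → (27, 27)
10P: (27, 27) + (7, 24). λ = (24 - 27)/(7 - 27) ≡ 34/17 mod 37. 17⁻¹ ≡ 24 (mod 37), so λ ≡ 2.
  x = λ² - 27 - 7 = 4 - 34 ≡ 7; y = λ·(27 - 7) - 27 ≡ 13. → (7, 13)
11P: (7, 13) + (7, 24): same x and y₁ ≡ -y₂, so the sum is ∞.
11P = ∞, so the order is 11.

11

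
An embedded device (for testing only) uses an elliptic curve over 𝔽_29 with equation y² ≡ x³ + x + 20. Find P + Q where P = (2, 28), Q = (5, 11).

(9, 2)

(2, 28) + (5, 11). λ = (11 - 28)/(5 - 2) ≡ 12/3 mod 29. 3⁻¹ ≡ 10 (mod 29) since 3·10 = 30 ≡ 1, so λ ≡ 4.
  x = λ² - 2 - 5 = 16 - 7 ≡ 9; y = λ·(2 - 9) - 28 ≡ 2. → (9, 2)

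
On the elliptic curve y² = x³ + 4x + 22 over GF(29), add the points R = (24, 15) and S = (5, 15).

(0, 14)

(24, 15) + (5, 15). λ = (15 - 15)/(5 - 24) ≡ 0/10 mod 29. 10⁻¹ ≡ 3 (mod 29), so λ ≡ 0.
  x = λ² - 24 - 5 = 0 - 29 ≡ 0; y = λ·(24 - 0) - 15 ≡ 14. → (0, 14)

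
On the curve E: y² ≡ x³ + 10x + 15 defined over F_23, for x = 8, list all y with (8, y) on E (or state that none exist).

x³ + 10x + 15 = 607 ≡ 9 (mod 23).
Square roots of 9 mod 23: 3 and 20 (since 3² = 9 ≡ 9).

3, 20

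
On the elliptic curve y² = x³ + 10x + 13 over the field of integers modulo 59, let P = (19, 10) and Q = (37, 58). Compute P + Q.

(19, 10) + (37, 58). λ = (58 - 10)/(37 - 19) ≡ 48/18 mod 59. 18⁻¹ ≡ 23 (mod 59) since 18·23 = 414 ≡ 1, so λ ≡ 42.
  x = λ² - 19 - 37 = 1764 - 56 ≡ 56; y = λ·(19 - 56) - 10 ≡ 29. → (56, 29)

(56, 29)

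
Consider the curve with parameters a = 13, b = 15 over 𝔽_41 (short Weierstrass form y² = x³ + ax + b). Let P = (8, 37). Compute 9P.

(8, 37)

Double-and-add on 9 = (1001)₂. Start with P = (8, 37) for the leading 1-bit.
double: tangent at (8, 37): λ = (3·8² + 13)/(2·37) ≡ 0/33. 33⁻¹ ≡ 5 (mod 41), so λ ≡ 0·5 ≡ 0.
  x = λ² - 8 - 8 = 0 - 16 ≡ 25; y = λ·(8 - 25) - 37 ≡ 4. → (25, 4)
double: tangent at (25, 4): λ = (3·25² + 13)/(2·4) ≡ 2/8. 8⁻¹ ≡ 36 (mod 41) since 8·36 = 288 ≡ 1, so λ ≡ 2·36 ≡ 31.
  x = λ² - 25 - 25 = 961 - 50 ≡ 9; y = λ·(25 - 9) - 4 ≡ 0. → (9, 0)
double: (9, 0) + (9, 0): same x and y₁ ≡ -y₂, so the sum is O.
add P: O + (8, 37) = (8, 37) (identity).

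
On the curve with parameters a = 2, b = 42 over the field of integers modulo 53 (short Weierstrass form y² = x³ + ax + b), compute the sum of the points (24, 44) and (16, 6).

(19, 46)

(24, 44) + (16, 6). λ = (6 - 44)/(16 - 24) ≡ 15/45 mod 53. 45⁻¹ ≡ 33 (mod 53), so λ ≡ 18.
  x = λ² - 24 - 16 = 324 - 40 ≡ 19; y = λ·(24 - 19) - 44 ≡ 46. → (19, 46)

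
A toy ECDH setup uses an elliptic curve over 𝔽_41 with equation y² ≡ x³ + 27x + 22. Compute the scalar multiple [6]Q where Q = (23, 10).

Double-and-add on 6 = (110)₂. Start with Q = (23, 10) for the leading 1-bit.
double: tangent at (23, 10): λ = (3·23² + 27)/(2·10) ≡ 15/20. 20⁻¹ ≡ 39 (mod 41), so λ ≡ 15·39 ≡ 11.
  x = λ² - 23 - 23 = 121 - 46 ≡ 34; y = λ·(23 - 34) - 10 ≡ 33. → (34, 33)
add Q: (34, 33) + (23, 10). λ = (10 - 33)/(23 - 34) ≡ 18/30 mod 41. 30⁻¹ ≡ 26 (mod 41) since 30·26 = 780 ≡ 1, so λ ≡ 17.
  x = λ² - 34 - 23 = 289 - 57 ≡ 27; y = λ·(34 - 27) - 33 ≡ 4. → (27, 4)
double: tangent at (27, 4): λ = (3·27² + 27)/(2·4) ≡ 0/8. 8⁻¹ ≡ 36 (mod 41) since 8·36 = 288 ≡ 1, so λ ≡ 0·36 ≡ 0.
  x = λ² - 27 - 27 = 0 - 54 ≡ 28; y = λ·(27 - 28) - 4 ≡ 37. → (28, 37)

(28, 37)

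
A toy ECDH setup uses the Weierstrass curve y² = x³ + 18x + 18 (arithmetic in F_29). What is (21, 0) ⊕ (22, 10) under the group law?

(21, 0) + (22, 10). λ = (10 - 0)/(22 - 21) ≡ 10/1 mod 29. 1⁻¹ ≡ 1 (mod 29) since 1·1 = 1 ≡ 1, so λ ≡ 10.
  x = λ² - 21 - 22 = 100 - 43 ≡ 28; y = λ·(21 - 28) - 0 ≡ 17. → (28, 17)

(28, 17)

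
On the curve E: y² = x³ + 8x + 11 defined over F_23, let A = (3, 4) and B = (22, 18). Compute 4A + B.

First 4A:
Repeated addition: build up to 4A.
2A: tangent at (3, 4): λ = (3·3² + 8)/(2·4) ≡ 12/8. 8⁻¹ ≡ 3 (mod 23) since 8·3 = 24 ≡ 1, so λ ≡ 12·3 ≡ 13.
  x = λ² - 3 - 3 = 169 - 6 ≡ 2; y = λ·(3 - 2) - 4 ≡ 9. → (2, 9)
3A: (2, 9) + (3, 4). λ = (4 - 9)/(3 - 2) ≡ 18/1 mod 23. 1⁻¹ ≡ 1 (mod 23), so λ ≡ 18.
  x = λ² - 2 - 3 = 324 - 5 ≡ 20; y = λ·(2 - 20) - 9 ≡ 12. → (20, 12)
4A: (20, 12) + (3, 4). λ = (4 - 12)/(3 - 20) ≡ 15/6 mod 23. 6⁻¹ ≡ 4 (mod 23), so λ ≡ 14.
  x = λ² - 20 - 3 = 196 - 23 ≡ 12; y = λ·(20 - 12) - 12 ≡ 8. → (12, 8)
4A = (12, 8).
Finally 4A + B:
(12, 8) + (22, 18). λ = (18 - 8)/(22 - 12) ≡ 10/10 mod 23. 10⁻¹ ≡ 7 (mod 23), so λ ≡ 1.
  x = λ² - 12 - 22 = 1 - 34 ≡ 13; y = λ·(12 - 13) - 8 ≡ 14. → (13, 14)

(13, 14)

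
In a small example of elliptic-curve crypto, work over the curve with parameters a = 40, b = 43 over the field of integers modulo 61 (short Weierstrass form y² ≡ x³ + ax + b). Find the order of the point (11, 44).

2P: tangent at (11, 44): λ = (3·11² + 40)/(2·44) ≡ 37/27. 27⁻¹ ≡ 52 (mod 61), so λ ≡ 37·52 ≡ 33.
  x = λ² - 11 - 11 = 1089 - 22 ≡ 30; y = λ·(11 - 30) - 44 ≡ 0. → (30, 0)
3P: (30, 0) + (11, 44). λ = (44 - 0)/(11 - 30) ≡ 44/42 mod 61. 42⁻¹ ≡ 16 (mod 61), so λ ≡ 33.
  x = λ² - 30 - 11 = 1089 - 41 ≡ 11; y = λ·(30 - 11) - 0 ≡ 17. → (11, 17)
4P: (11, 17) + (11, 44): same x and y₁ ≡ -y₂, so the sum is 𝒪.
4P = 𝒪, so the order is 4.

4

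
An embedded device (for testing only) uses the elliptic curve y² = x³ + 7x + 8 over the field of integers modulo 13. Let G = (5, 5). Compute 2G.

tangent at (5, 5): λ = (3·5² + 7)/(2·5) ≡ 4/10. 10⁻¹ ≡ 4 (mod 13) since 10·4 = 40 ≡ 1, so λ ≡ 4·4 ≡ 3.
  x = λ² - 5 - 5 = 9 - 10 ≡ 12; y = λ·(5 - 12) - 5 ≡ 0. → (12, 0)

(12, 0)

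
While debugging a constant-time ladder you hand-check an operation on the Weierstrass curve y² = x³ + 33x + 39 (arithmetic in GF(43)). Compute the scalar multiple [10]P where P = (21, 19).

Repeated addition: build up to 10P.
2P: tangent at (21, 19): λ = (3·21² + 33)/(2·19) ≡ 23/38. 38⁻¹ ≡ 17 (mod 43), so λ ≡ 23·17 ≡ 4.
  x = λ² - 21 - 21 = 16 - 42 ≡ 17; y = λ·(21 - 17) - 19 ≡ 40. → (17, 40)
3P: (17, 40) + (21, 19). λ = (19 - 40)/(21 - 17) ≡ 22/4 mod 43. 4⁻¹ ≡ 11 (mod 43), so λ ≡ 27.
  x = λ² - 17 - 21 = 729 - 38 ≡ 3; y = λ·(17 - 3) - 40 ≡ 37. → (3, 37)
4P: (3, 37) + (21, 19). λ = (19 - 37)/(21 - 3) ≡ 25/18 mod 43. 18⁻¹ ≡ 12 (mod 43), so λ ≡ 42.
  x = λ² - 3 - 21 = 1764 - 24 ≡ 20; y = λ·(3 - 20) - 37 ≡ 23. → (20, 23)
5P: (20, 23) + (21, 19). λ = (19 - 23)/(21 - 20) ≡ 39/1 mod 43. 1⁻¹ ≡ 1 (mod 43), so λ ≡ 39.
  x = λ² - 20 - 21 = 1521 - 41 ≡ 18; y = λ·(20 - 18) - 23 ≡ 12. → (18, 12)
6P: (18, 12) + (21, 19). λ = (19 - 12)/(21 - 18) ≡ 7/3 mod 43. 3⁻¹ ≡ 29 (mod 43), so λ ≡ 31.
  x = λ² - 18 - 21 = 961 - 39 ≡ 19; y = λ·(18 - 19) - 12 ≡ 0. → (19, 0)
7P: (19, 0) + (21, 19). λ = (19 - 0)/(21 - 19) ≡ 19/2 mod 43. 2⁻¹ ≡ 22 (mod 43) since 2·22 = 44 ≡ 1, so λ ≡ 31.
  x = λ² - 19 - 21 = 961 - 40 ≡ 18; y = λ·(19 - 18) - 0 ≡ 31. → (18, 31)
8P: (18, 31) + (21, 19). λ = (19 - 31)/(21 - 18) ≡ 31/3 mod 43. 3⁻¹ ≡ 29 (mod 43), so λ ≡ 39.
  x = λ² - 18 - 21 = 1521 - 39 ≡ 20; y = λ·(18 - 20) - 31 ≡ 20. → (20, 20)
9P: (20, 20) + (21, 19). λ = (19 - 20)/(21 - 20) ≡ 42/1 mod 43. 1⁻¹ ≡ 1 (mod 43), so λ ≡ 42.
  x = λ² - 20 - 21 = 1764 - 41 ≡ 3; y = λ·(20 - 3) - 20 ≡ 6. → (3, 6)
10P: (3, 6) + (21, 19). λ = (19 - 6)/(21 - 3) ≡ 13/18 mod 43. 18⁻¹ ≡ 12 (mod 43), so λ ≡ 27.
  x = λ² - 3 - 21 = 729 - 24 ≡ 17; y = λ·(3 - 17) - 6 ≡ 3. → (17, 3)

(17, 3)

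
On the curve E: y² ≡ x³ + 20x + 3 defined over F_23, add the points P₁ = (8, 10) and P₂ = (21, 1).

(8, 10) + (21, 1). λ = (1 - 10)/(21 - 8) ≡ 14/13 mod 23. 13⁻¹ ≡ 16 (mod 23) since 13·16 = 208 ≡ 1, so λ ≡ 17.
  x = λ² - 8 - 21 = 289 - 29 ≡ 7; y = λ·(8 - 7) - 10 ≡ 7. → (7, 7)

(7, 7)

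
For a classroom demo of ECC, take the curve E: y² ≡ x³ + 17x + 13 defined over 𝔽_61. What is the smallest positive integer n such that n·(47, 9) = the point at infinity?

2P: tangent at (47, 9): λ = (3·47² + 17)/(2·9) ≡ 56/18. 18⁻¹ ≡ 17 (mod 61) since 18·17 = 306 ≡ 1, so λ ≡ 56·17 ≡ 37.
  x = λ² - 47 - 47 = 1369 - 94 ≡ 55; y = λ·(47 - 55) - 9 ≡ 0. → (55, 0)
3P: (55, 0) + (47, 9). λ = (9 - 0)/(47 - 55) ≡ 9/53 mod 61. 53⁻¹ ≡ 38 (mod 61), so λ ≡ 37.
  x = λ² - 55 - 47 = 1369 - 102 ≡ 47; y = λ·(55 - 47) - 0 ≡ 52. → (47, 52)
4P: (47, 52) + (47, 9): same x and y₁ ≡ -y₂, so the sum is the point at infinity.
4P = the point at infinity, so the order is 4.

4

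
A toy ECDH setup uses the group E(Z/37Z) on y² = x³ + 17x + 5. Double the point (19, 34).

tangent at (19, 34): λ = (3·19² + 17)/(2·34) ≡ 27/31. 31⁻¹ ≡ 6 (mod 37) since 31·6 = 186 ≡ 1, so λ ≡ 27·6 ≡ 14.
  x = λ² - 19 - 19 = 196 - 38 ≡ 10; y = λ·(19 - 10) - 34 ≡ 18. → (10, 18)

(10, 18)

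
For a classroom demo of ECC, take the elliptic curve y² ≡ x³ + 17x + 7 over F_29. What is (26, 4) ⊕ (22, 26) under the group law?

(4, 20)

(26, 4) + (22, 26). λ = (26 - 4)/(22 - 26) ≡ 22/25 mod 29. 25⁻¹ ≡ 7 (mod 29), so λ ≡ 9.
  x = λ² - 26 - 22 = 81 - 48 ≡ 4; y = λ·(26 - 4) - 4 ≡ 20. → (4, 20)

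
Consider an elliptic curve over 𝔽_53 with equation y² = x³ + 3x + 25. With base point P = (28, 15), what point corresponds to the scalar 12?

Repeated addition: build up to 12P.
2P: tangent at (28, 15): λ = (3·28² + 3)/(2·15) ≡ 23/30. 30⁻¹ ≡ 23 (mod 53) since 30·23 = 690 ≡ 1, so λ ≡ 23·23 ≡ 52.
  x = λ² - 28 - 28 = 2704 - 56 ≡ 51; y = λ·(28 - 51) - 15 ≡ 8. → (51, 8)
3P: (51, 8) + (28, 15). λ = (15 - 8)/(28 - 51) ≡ 7/30 mod 53. 30⁻¹ ≡ 23 (mod 53), so λ ≡ 2.
  x = λ² - 51 - 28 = 4 - 79 ≡ 31; y = λ·(51 - 31) - 8 ≡ 32. → (31, 32)
4P: (31, 32) + (28, 15). λ = (15 - 32)/(28 - 31) ≡ 36/50 mod 53. 50⁻¹ ≡ 35 (mod 53) since 50·35 = 1750 ≡ 1, so λ ≡ 41.
  x = λ² - 31 - 28 = 1681 - 59 ≡ 32; y = λ·(31 - 32) - 32 ≡ 33. → (32, 33)
5P: (32, 33) + (28, 15). λ = (15 - 33)/(28 - 32) ≡ 35/49 mod 53. 49⁻¹ ≡ 13 (mod 53), so λ ≡ 31.
  x = λ² - 32 - 28 = 961 - 60 ≡ 0; y = λ·(32 - 0) - 33 ≡ 5. → (0, 5)
6P: (0, 5) + (28, 15). λ = (15 - 5)/(28 - 0) ≡ 10/28 mod 53. 28⁻¹ ≡ 36 (mod 53), so λ ≡ 42.
  x = λ² - 0 - 28 = 1764 - 28 ≡ 40; y = λ·(0 - 40) - 5 ≡ 11. → (40, 11)
7P: (40, 11) + (28, 15). λ = (15 - 11)/(28 - 40) ≡ 4/41 mod 53. 41⁻¹ ≡ 22 (mod 53), so λ ≡ 35.
  x = λ² - 40 - 28 = 1225 - 68 ≡ 44; y = λ·(40 - 44) - 11 ≡ 8. → (44, 8)
8P: (44, 8) + (28, 15). λ = (15 - 8)/(28 - 44) ≡ 7/37 mod 53. 37⁻¹ ≡ 43 (mod 53) since 37·43 = 1591 ≡ 1, so λ ≡ 36.
  x = λ² - 44 - 28 = 1296 - 72 ≡ 5; y = λ·(44 - 5) - 8 ≡ 18. → (5, 18)
9P: (5, 18) + (28, 15). λ = (15 - 18)/(28 - 5) ≡ 50/23 mod 53. 23⁻¹ ≡ 30 (mod 53), so λ ≡ 16.
  x = λ² - 5 - 28 = 256 - 33 ≡ 11; y = λ·(5 - 11) - 18 ≡ 45. → (11, 45)
10P: (11, 45) + (28, 15). λ = (15 - 45)/(28 - 11) ≡ 23/17 mod 53. 17⁻¹ ≡ 25 (mod 53) since 17·25 = 425 ≡ 1, so λ ≡ 45.
  x = λ² - 11 - 28 = 2025 - 39 ≡ 25; y = λ·(11 - 25) - 45 ≡ 14. → (25, 14)
11P: (25, 14) + (28, 15). λ = (15 - 14)/(28 - 25) ≡ 1/3 mod 53. 3⁻¹ ≡ 18 (mod 53) since 3·18 = 54 ≡ 1, so λ ≡ 18.
  x = λ² - 25 - 28 = 324 - 53 ≡ 6; y = λ·(25 - 6) - 14 ≡ 10. → (6, 10)
12P: (6, 10) + (28, 15). λ = (15 - 10)/(28 - 6) ≡ 5/22 mod 53. 22⁻¹ ≡ 41 (mod 53), so λ ≡ 46.
  x = λ² - 6 - 28 = 2116 - 34 ≡ 15; y = λ·(6 - 15) - 10 ≡ 0. → (15, 0)

(15, 0)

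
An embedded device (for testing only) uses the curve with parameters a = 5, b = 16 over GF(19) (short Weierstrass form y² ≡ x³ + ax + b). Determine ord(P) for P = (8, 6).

2P: tangent at (8, 6): λ = (3·8² + 5)/(2·6) ≡ 7/12. 12⁻¹ ≡ 8 (mod 19) since 12·8 = 96 ≡ 1, so λ ≡ 7·8 ≡ 18.
  x = λ² - 8 - 8 = 324 - 16 ≡ 4; y = λ·(8 - 4) - 6 ≡ 9. → (4, 9)
3P: (4, 9) + (8, 6). λ = (6 - 9)/(8 - 4) ≡ 16/4 mod 19. 4⁻¹ ≡ 5 (mod 19), so λ ≡ 4.
  x = λ² - 4 - 8 = 16 - 12 ≡ 4; y = λ·(4 - 4) - 9 ≡ 10. → (4, 10)
4P: (4, 10) + (8, 6). λ = (6 - 10)/(8 - 4) ≡ 15/4 mod 19. 4⁻¹ ≡ 5 (mod 19), so λ ≡ 18.
  x = λ² - 4 - 8 = 324 - 12 ≡ 8; y = λ·(4 - 8) - 10 ≡ 13. → (8, 13)
5P: (8, 13) + (8, 6): same x and y₁ ≡ -y₂, so the sum is the point at infinity.
5P = the point at infinity, so the order is 5.

5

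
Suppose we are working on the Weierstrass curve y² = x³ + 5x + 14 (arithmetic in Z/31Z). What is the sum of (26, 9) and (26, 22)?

The two points share x = 26 and their y-coordinates satisfy 9 + 22 ≡ 0 (mod 31), so they are inverses. Their sum is 𝒪.

O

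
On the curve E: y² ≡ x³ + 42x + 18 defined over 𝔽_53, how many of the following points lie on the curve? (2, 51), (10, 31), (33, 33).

3

(2, 51): 51² ≡ 4, rhs ≡ 4 → on.
(10, 31): 31² ≡ 7, rhs ≡ 7 → on.
(33, 33): 33² ≡ 29, rhs ≡ 29 → on.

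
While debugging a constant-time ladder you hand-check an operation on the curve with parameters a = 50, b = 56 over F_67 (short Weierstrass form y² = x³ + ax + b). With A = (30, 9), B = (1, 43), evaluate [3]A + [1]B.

First 3A:
Repeated addition: build up to 3A.
2A: tangent at (30, 9): λ = (3·30² + 50)/(2·9) ≡ 3/18. 18⁻¹ ≡ 41 (mod 67) since 18·41 = 738 ≡ 1, so λ ≡ 3·41 ≡ 56.
  x = λ² - 30 - 30 = 3136 - 60 ≡ 61; y = λ·(30 - 61) - 9 ≡ 64. → (61, 64)
3A: (61, 64) + (30, 9). λ = (9 - 64)/(30 - 61) ≡ 12/36 mod 67. 36⁻¹ ≡ 54 (mod 67) since 36·54 = 1944 ≡ 1, so λ ≡ 45.
  x = λ² - 61 - 30 = 2025 - 91 ≡ 58; y = λ·(61 - 58) - 64 ≡ 4. → (58, 4)
3A = (58, 4).
Finally 3A + B:
(58, 4) + (1, 43). λ = (43 - 4)/(1 - 58) ≡ 39/10 mod 67. 10⁻¹ ≡ 47 (mod 67), so λ ≡ 24.
  x = λ² - 58 - 1 = 576 - 59 ≡ 48; y = λ·(58 - 48) - 4 ≡ 35. → (48, 35)

(48, 35)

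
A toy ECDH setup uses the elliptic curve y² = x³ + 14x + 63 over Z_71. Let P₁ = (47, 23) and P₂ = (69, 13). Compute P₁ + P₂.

(62, 29)

(47, 23) + (69, 13). λ = (13 - 23)/(69 - 47) ≡ 61/22 mod 71. 22⁻¹ ≡ 42 (mod 71), so λ ≡ 6.
  x = λ² - 47 - 69 = 36 - 116 ≡ 62; y = λ·(47 - 62) - 23 ≡ 29. → (62, 29)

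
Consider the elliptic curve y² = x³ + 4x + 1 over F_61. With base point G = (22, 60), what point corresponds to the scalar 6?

(26, 33)

Repeated addition: build up to 6G.
2G: tangent at (22, 60): λ = (3·22² + 4)/(2·60) ≡ 53/59. 59⁻¹ ≡ 30 (mod 61), so λ ≡ 53·30 ≡ 4.
  x = λ² - 22 - 22 = 16 - 44 ≡ 33; y = λ·(22 - 33) - 60 ≡ 18. → (33, 18)
3G: (33, 18) + (22, 60). λ = (60 - 18)/(22 - 33) ≡ 42/50 mod 61. 50⁻¹ ≡ 11 (mod 61) since 50·11 = 550 ≡ 1, so λ ≡ 35.
  x = λ² - 33 - 22 = 1225 - 55 ≡ 11; y = λ·(33 - 11) - 18 ≡ 20. → (11, 20)
4G: (11, 20) + (22, 60). λ = (60 - 20)/(22 - 11) ≡ 40/11 mod 61. 11⁻¹ ≡ 50 (mod 61), so λ ≡ 48.
  x = λ² - 11 - 22 = 2304 - 33 ≡ 14; y = λ·(11 - 14) - 20 ≡ 19. → (14, 19)
5G: (14, 19) + (22, 60). λ = (60 - 19)/(22 - 14) ≡ 41/8 mod 61. 8⁻¹ ≡ 23 (mod 61), so λ ≡ 28.
  x = λ² - 14 - 22 = 784 - 36 ≡ 16; y = λ·(14 - 16) - 19 ≡ 47. → (16, 47)
6G: (16, 47) + (22, 60). λ = (60 - 47)/(22 - 16) ≡ 13/6 mod 61. 6⁻¹ ≡ 51 (mod 61) since 6·51 = 306 ≡ 1, so λ ≡ 53.
  x = λ² - 16 - 22 = 2809 - 38 ≡ 26; y = λ·(16 - 26) - 47 ≡ 33. → (26, 33)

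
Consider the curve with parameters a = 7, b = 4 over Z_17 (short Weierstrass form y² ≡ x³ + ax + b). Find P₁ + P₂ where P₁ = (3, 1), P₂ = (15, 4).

(3, 1) + (15, 4). λ = (4 - 1)/(15 - 3) ≡ 3/12 mod 17. 12⁻¹ ≡ 10 (mod 17) since 12·10 = 120 ≡ 1, so λ ≡ 13.
  x = λ² - 3 - 15 = 169 - 18 ≡ 15; y = λ·(3 - 15) - 1 ≡ 13. → (15, 13)

(15, 13)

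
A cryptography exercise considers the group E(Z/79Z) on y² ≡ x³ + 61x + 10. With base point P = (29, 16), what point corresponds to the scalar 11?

Repeated addition: build up to 11P.
2P: tangent at (29, 16): λ = (3·29² + 61)/(2·16) ≡ 56/32. 32⁻¹ ≡ 42 (mod 79) since 32·42 = 1344 ≡ 1, so λ ≡ 56·42 ≡ 61.
  x = λ² - 29 - 29 = 3721 - 58 ≡ 29; y = λ·(29 - 29) - 16 ≡ 63. → (29, 63)
3P: (29, 63) + (29, 16): same x and y₁ ≡ -y₂, so the sum is O.
4P: O + (29, 16) = (29, 16) (identity).
5P: tangent at (29, 16): λ = (3·29² + 61)/(2·16) ≡ 56/32. 32⁻¹ ≡ 42 (mod 79) since 32·42 = 1344 ≡ 1, so λ ≡ 56·42 ≡ 61.
  x = λ² - 29 - 29 = 3721 - 58 ≡ 29; y = λ·(29 - 29) - 16 ≡ 63. → (29, 63)
6P: (29, 63) + (29, 16): same x and y₁ ≡ -y₂, so the sum is O.
7P: O + (29, 16) = (29, 16) (identity).
8P: tangent at (29, 16): λ = (3·29² + 61)/(2·16) ≡ 56/32. 32⁻¹ ≡ 42 (mod 79) since 32·42 = 1344 ≡ 1, so λ ≡ 56·42 ≡ 61.
  x = λ² - 29 - 29 = 3721 - 58 ≡ 29; y = λ·(29 - 29) - 16 ≡ 63. → (29, 63)
9P: (29, 63) + (29, 16): same x and y₁ ≡ -y₂, so the sum is O.
10P: O + (29, 16) = (29, 16) (identity).
11P: tangent at (29, 16): λ = (3·29² + 61)/(2·16) ≡ 56/32. 32⁻¹ ≡ 42 (mod 79), so λ ≡ 56·42 ≡ 61.
  x = λ² - 29 - 29 = 3721 - 58 ≡ 29; y = λ·(29 - 29) - 16 ≡ 63. → (29, 63)

(29, 63)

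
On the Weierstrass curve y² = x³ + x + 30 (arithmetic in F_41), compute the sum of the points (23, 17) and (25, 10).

(23, 17) + (25, 10). λ = (10 - 17)/(25 - 23) ≡ 34/2 mod 41. 2⁻¹ ≡ 21 (mod 41) since 2·21 = 42 ≡ 1, so λ ≡ 17.
  x = λ² - 23 - 25 = 289 - 48 ≡ 36; y = λ·(23 - 36) - 17 ≡ 8. → (36, 8)

(36, 8)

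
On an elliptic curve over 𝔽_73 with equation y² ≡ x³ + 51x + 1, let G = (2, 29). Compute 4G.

(69, 68)

Double-and-add on 4 = (100)₂. Start with G = (2, 29) for the leading 1-bit.
double: tangent at (2, 29): λ = (3·2² + 51)/(2·29) ≡ 63/58. 58⁻¹ ≡ 34 (mod 73), so λ ≡ 63·34 ≡ 25.
  x = λ² - 2 - 2 = 625 - 4 ≡ 37; y = λ·(2 - 37) - 29 ≡ 45. → (37, 45)
double: tangent at (37, 45): λ = (3·37² + 51)/(2·45) ≡ 70/17. 17⁻¹ ≡ 43 (mod 73) since 17·43 = 731 ≡ 1, so λ ≡ 70·43 ≡ 17.
  x = λ² - 37 - 37 = 289 - 74 ≡ 69; y = λ·(37 - 69) - 45 ≡ 68. → (69, 68)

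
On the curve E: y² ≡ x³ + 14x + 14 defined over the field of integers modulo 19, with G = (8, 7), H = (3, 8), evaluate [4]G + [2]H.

(14, 16)

First 4G:
Double-and-add on 4 = (100)₂. Start with G = (8, 7) for the leading 1-bit.
double: tangent at (8, 7): λ = (3·8² + 14)/(2·7) ≡ 16/14. 14⁻¹ ≡ 15 (mod 19), so λ ≡ 16·15 ≡ 12.
  x = λ² - 8 - 8 = 144 - 16 ≡ 14; y = λ·(8 - 14) - 7 ≡ 16. → (14, 16)
double: tangent at (14, 16): λ = (3·14² + 14)/(2·16) ≡ 13/13. 13⁻¹ ≡ 3 (mod 19) since 13·3 = 39 ≡ 1, so λ ≡ 13·3 ≡ 1.
  x = λ² - 14 - 14 = 1 - 28 ≡ 11; y = λ·(14 - 11) - 16 ≡ 6. → (11, 6)
4G = (11, 6).
Next 2H:
Repeated addition: build up to 2H.
2H: tangent at (3, 8): λ = (3·3² + 14)/(2·8) ≡ 3/16. 16⁻¹ ≡ 6 (mod 19), so λ ≡ 3·6 ≡ 18.
  x = λ² - 3 - 3 = 324 - 6 ≡ 14; y = λ·(3 - 14) - 8 ≡ 3. → (14, 3)
2H = (14, 3).
Finally 4G + 2H:
(11, 6) + (14, 3). λ = (3 - 6)/(14 - 11) ≡ 16/3 mod 19. 3⁻¹ ≡ 13 (mod 19) since 3·13 = 39 ≡ 1, so λ ≡ 18.
  x = λ² - 11 - 14 = 324 - 25 ≡ 14; y = λ·(11 - 14) - 6 ≡ 16. → (14, 16)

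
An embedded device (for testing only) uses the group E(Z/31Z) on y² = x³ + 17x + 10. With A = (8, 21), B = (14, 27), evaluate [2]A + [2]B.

(21, 24)

First 2A:
Repeated addition: build up to 2A.
2A: tangent at (8, 21): λ = (3·8² + 17)/(2·21) ≡ 23/11. 11⁻¹ ≡ 17 (mod 31), so λ ≡ 23·17 ≡ 19.
  x = λ² - 8 - 8 = 361 - 16 ≡ 4; y = λ·(8 - 4) - 21 ≡ 24. → (4, 24)
2A = (4, 24).
Next 2B:
Repeated addition: build up to 2B.
2B: tangent at (14, 27): λ = (3·14² + 17)/(2·27) ≡ 16/23. 23⁻¹ ≡ 27 (mod 31), so λ ≡ 16·27 ≡ 29.
  x = λ² - 14 - 14 = 841 - 28 ≡ 7; y = λ·(14 - 7) - 27 ≡ 21. → (7, 21)
2B = (7, 21).
Finally 2A + 2B:
(4, 24) + (7, 21). λ = (21 - 24)/(7 - 4) ≡ 28/3 mod 31. 3⁻¹ ≡ 21 (mod 31), so λ ≡ 30.
  x = λ² - 4 - 7 = 900 - 11 ≡ 21; y = λ·(4 - 21) - 24 ≡ 24. → (21, 24)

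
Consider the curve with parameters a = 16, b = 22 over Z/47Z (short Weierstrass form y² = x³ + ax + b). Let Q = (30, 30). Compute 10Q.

Repeated addition: build up to 10Q.
2Q: tangent at (30, 30): λ = (3·30² + 16)/(2·30) ≡ 37/13. 13⁻¹ ≡ 29 (mod 47), so λ ≡ 37·29 ≡ 39.
  x = λ² - 30 - 30 = 1521 - 60 ≡ 4; y = λ·(30 - 4) - 30 ≡ 44. → (4, 44)
3Q: (4, 44) + (30, 30). λ = (30 - 44)/(30 - 4) ≡ 33/26 mod 47. 26⁻¹ ≡ 38 (mod 47), so λ ≡ 32.
  x = λ² - 4 - 30 = 1024 - 34 ≡ 3; y = λ·(4 - 3) - 44 ≡ 35. → (3, 35)
4Q: (3, 35) + (30, 30). λ = (30 - 35)/(30 - 3) ≡ 42/27 mod 47. 27⁻¹ ≡ 7 (mod 47) since 27·7 = 189 ≡ 1, so λ ≡ 12.
  x = λ² - 3 - 30 = 144 - 33 ≡ 17; y = λ·(3 - 17) - 35 ≡ 32. → (17, 32)
5Q: (17, 32) + (30, 30). λ = (30 - 32)/(30 - 17) ≡ 45/13 mod 47. 13⁻¹ ≡ 29 (mod 47) since 13·29 = 377 ≡ 1, so λ ≡ 36.
  x = λ² - 17 - 30 = 1296 - 47 ≡ 27; y = λ·(17 - 27) - 32 ≡ 31. → (27, 31)
6Q: (27, 31) + (30, 30). λ = (30 - 31)/(30 - 27) ≡ 46/3 mod 47. 3⁻¹ ≡ 16 (mod 47), so λ ≡ 31.
  x = λ² - 27 - 30 = 961 - 57 ≡ 11; y = λ·(27 - 11) - 31 ≡ 42. → (11, 42)
7Q: (11, 42) + (30, 30). λ = (30 - 42)/(30 - 11) ≡ 35/19 mod 47. 19⁻¹ ≡ 5 (mod 47) since 19·5 = 95 ≡ 1, so λ ≡ 34.
  x = λ² - 11 - 30 = 1156 - 41 ≡ 34; y = λ·(11 - 34) - 42 ≡ 22. → (34, 22)
8Q: (34, 22) + (30, 30). λ = (30 - 22)/(30 - 34) ≡ 8/43 mod 47. 43⁻¹ ≡ 35 (mod 47), so λ ≡ 45.
  x = λ² - 34 - 30 = 2025 - 64 ≡ 34; y = λ·(34 - 34) - 22 ≡ 25. → (34, 25)
9Q: (34, 25) + (30, 30). λ = (30 - 25)/(30 - 34) ≡ 5/43 mod 47. 43⁻¹ ≡ 35 (mod 47) since 43·35 = 1505 ≡ 1, so λ ≡ 34.
  x = λ² - 34 - 30 = 1156 - 64 ≡ 11; y = λ·(34 - 11) - 25 ≡ 5. → (11, 5)
10Q: (11, 5) + (30, 30). λ = (30 - 5)/(30 - 11) ≡ 25/19 mod 47. 19⁻¹ ≡ 5 (mod 47) since 19·5 = 95 ≡ 1, so λ ≡ 31.
  x = λ² - 11 - 30 = 961 - 41 ≡ 27; y = λ·(11 - 27) - 5 ≡ 16. → (27, 16)

(27, 16)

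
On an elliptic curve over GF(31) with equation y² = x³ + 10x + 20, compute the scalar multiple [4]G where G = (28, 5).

(5, 3)

Double-and-add on 4 = (100)₂. Start with G = (28, 5) for the leading 1-bit.
double: tangent at (28, 5): λ = (3·28² + 10)/(2·5) ≡ 6/10. 10⁻¹ ≡ 28 (mod 31) since 10·28 = 280 ≡ 1, so λ ≡ 6·28 ≡ 13.
  x = λ² - 28 - 28 = 169 - 56 ≡ 20; y = λ·(28 - 20) - 5 ≡ 6. → (20, 6)
double: tangent at (20, 6): λ = (3·20² + 10)/(2·6) ≡ 1/12. 12⁻¹ ≡ 13 (mod 31), so λ ≡ 1·13 ≡ 13.
  x = λ² - 20 - 20 = 169 - 40 ≡ 5; y = λ·(20 - 5) - 6 ≡ 3. → (5, 3)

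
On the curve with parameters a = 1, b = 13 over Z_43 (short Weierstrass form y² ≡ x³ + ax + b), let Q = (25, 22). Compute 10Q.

(18, 12)

Repeated addition: build up to 10Q.
2Q: tangent at (25, 22): λ = (3·25² + 1)/(2·22) ≡ 27/1. 1⁻¹ ≡ 1 (mod 43), so λ ≡ 27·1 ≡ 27.
  x = λ² - 25 - 25 = 729 - 50 ≡ 34; y = λ·(25 - 34) - 22 ≡ 36. → (34, 36)
3Q: (34, 36) + (25, 22). λ = (22 - 36)/(25 - 34) ≡ 29/34 mod 43. 34⁻¹ ≡ 19 (mod 43), so λ ≡ 35.
  x = λ² - 34 - 25 = 1225 - 59 ≡ 5; y = λ·(34 - 5) - 36 ≡ 33. → (5, 33)
4Q: (5, 33) + (25, 22). λ = (22 - 33)/(25 - 5) ≡ 32/20 mod 43. 20⁻¹ ≡ 28 (mod 43), so λ ≡ 36.
  x = λ² - 5 - 25 = 1296 - 30 ≡ 19; y = λ·(5 - 19) - 33 ≡ 22. → (19, 22)
5Q: (19, 22) + (25, 22). λ = (22 - 22)/(25 - 19) ≡ 0/6 mod 43. 6⁻¹ ≡ 36 (mod 43), so λ ≡ 0.
  x = λ² - 19 - 25 = 0 - 44 ≡ 42; y = λ·(19 - 42) - 22 ≡ 21. → (42, 21)
6Q: (42, 21) + (25, 22). λ = (22 - 21)/(25 - 42) ≡ 1/26 mod 43. 26⁻¹ ≡ 5 (mod 43), so λ ≡ 5.
  x = λ² - 42 - 25 = 25 - 67 ≡ 1; y = λ·(42 - 1) - 21 ≡ 12. → (1, 12)
7Q: (1, 12) + (25, 22). λ = (22 - 12)/(25 - 1) ≡ 10/24 mod 43. 24⁻¹ ≡ 9 (mod 43) since 24·9 = 216 ≡ 1, so λ ≡ 4.
  x = λ² - 1 - 25 = 16 - 26 ≡ 33; y = λ·(1 - 33) - 12 ≡ 32. → (33, 32)
8Q: (33, 32) + (25, 22). λ = (22 - 32)/(25 - 33) ≡ 33/35 mod 43. 35⁻¹ ≡ 16 (mod 43), so λ ≡ 12.
  x = λ² - 33 - 25 = 144 - 58 ≡ 0; y = λ·(33 - 0) - 32 ≡ 20. → (0, 20)
9Q: (0, 20) + (25, 22). λ = (22 - 20)/(25 - 0) ≡ 2/25 mod 43. 25⁻¹ ≡ 31 (mod 43) since 25·31 = 775 ≡ 1, so λ ≡ 19.
  x = λ² - 0 - 25 = 361 - 25 ≡ 35; y = λ·(0 - 35) - 20 ≡ 3. → (35, 3)
10Q: (35, 3) + (25, 22). λ = (22 - 3)/(25 - 35) ≡ 19/33 mod 43. 33⁻¹ ≡ 30 (mod 43) since 33·30 = 990 ≡ 1, so λ ≡ 11.
  x = λ² - 35 - 25 = 121 - 60 ≡ 18; y = λ·(35 - 18) - 3 ≡ 12. → (18, 12)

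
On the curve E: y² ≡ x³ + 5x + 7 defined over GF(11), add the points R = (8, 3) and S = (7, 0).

(5, 6)

(8, 3) + (7, 0). λ = (0 - 3)/(7 - 8) ≡ 8/10 mod 11. 10⁻¹ ≡ 10 (mod 11), so λ ≡ 3.
  x = λ² - 8 - 7 = 9 - 15 ≡ 5; y = λ·(8 - 5) - 3 ≡ 6. → (5, 6)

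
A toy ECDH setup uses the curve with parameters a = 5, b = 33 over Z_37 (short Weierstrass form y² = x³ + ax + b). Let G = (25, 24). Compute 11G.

(17, 31)

Double-and-add on 11 = (1011)₂. Start with G = (25, 24) for the leading 1-bit.
double: tangent at (25, 24): λ = (3·25² + 5)/(2·24) ≡ 30/11. 11⁻¹ ≡ 27 (mod 37) since 11·27 = 297 ≡ 1, so λ ≡ 30·27 ≡ 33.
  x = λ² - 25 - 25 = 1089 - 50 ≡ 3; y = λ·(25 - 3) - 24 ≡ 36. → (3, 36)
double: tangent at (3, 36): λ = (3·3² + 5)/(2·36) ≡ 32/35. 35⁻¹ ≡ 18 (mod 37) since 35·18 = 630 ≡ 1, so λ ≡ 32·18 ≡ 21.
  x = λ² - 3 - 3 = 441 - 6 ≡ 28; y = λ·(3 - 28) - 36 ≡ 31. → (28, 31)
add G: (28, 31) + (25, 24). λ = (24 - 31)/(25 - 28) ≡ 30/34 mod 37. 34⁻¹ ≡ 12 (mod 37) since 34·12 = 408 ≡ 1, so λ ≡ 27.
  x = λ² - 28 - 25 = 729 - 53 ≡ 10; y = λ·(28 - 10) - 31 ≡ 11. → (10, 11)
double: tangent at (10, 11): λ = (3·10² + 5)/(2·11) ≡ 9/22. 22⁻¹ ≡ 32 (mod 37), so λ ≡ 9·32 ≡ 29.
  x = λ² - 10 - 10 = 841 - 20 ≡ 7; y = λ·(10 - 7) - 11 ≡ 2. → (7, 2)
add G: (7, 2) + (25, 24). λ = (24 - 2)/(25 - 7) ≡ 22/18 mod 37. 18⁻¹ ≡ 35 (mod 37) since 18·35 = 630 ≡ 1, so λ ≡ 30.
  x = λ² - 7 - 25 = 900 - 32 ≡ 17; y = λ·(7 - 17) - 2 ≡ 31. → (17, 31)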